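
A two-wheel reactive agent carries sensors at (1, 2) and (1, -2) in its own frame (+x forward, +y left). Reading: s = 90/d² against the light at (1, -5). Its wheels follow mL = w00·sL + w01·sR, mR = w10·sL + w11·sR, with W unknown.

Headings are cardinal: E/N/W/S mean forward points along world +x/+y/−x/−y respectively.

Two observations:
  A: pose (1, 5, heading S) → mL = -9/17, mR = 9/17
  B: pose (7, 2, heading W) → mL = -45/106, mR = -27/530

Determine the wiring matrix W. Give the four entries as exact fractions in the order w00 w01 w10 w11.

obs A: pose=(1,5,S) → sL=18/17, sR=18/17, mL=-9/17, mR=9/17
obs B: pose=(7,2,W) → sL=9/5, sR=45/53, mL=-45/106, mR=-27/530
sensor matrix S = [[18/17, 18/17], [9/5, 45/53]]; det S = -4536/4505
solve [mL_A; mL_B] = S·[w00; w01] and [mR_A; mR_B] = S·[w10; w11]:
  w00 = 0, w01 = -1/2, w10 = -1/2, w11 = 1

0 -1/2 -1/2 1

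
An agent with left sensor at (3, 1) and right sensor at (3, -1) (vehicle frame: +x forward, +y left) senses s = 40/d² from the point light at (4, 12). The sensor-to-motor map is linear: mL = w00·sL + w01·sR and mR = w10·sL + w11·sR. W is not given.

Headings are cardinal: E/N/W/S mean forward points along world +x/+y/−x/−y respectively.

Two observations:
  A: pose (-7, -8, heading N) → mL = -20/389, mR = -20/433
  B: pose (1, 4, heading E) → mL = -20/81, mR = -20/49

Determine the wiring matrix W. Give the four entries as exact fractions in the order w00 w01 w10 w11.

0 -1/2 -1/2 0

obs A: pose=(-7,-8,N) → sL=40/433, sR=40/389, mL=-20/389, mR=-20/433
obs B: pose=(1,4,E) → sL=40/49, sR=40/81, mL=-20/81, mR=-20/49
sensor matrix S = [[40/433, 40/389], [40/49, 40/81]]; det S = -25619200/668526453
solve [mL_A; mL_B] = S·[w00; w01] and [mR_A; mR_B] = S·[w10; w11]:
  w00 = 0, w01 = -1/2, w10 = -1/2, w11 = 0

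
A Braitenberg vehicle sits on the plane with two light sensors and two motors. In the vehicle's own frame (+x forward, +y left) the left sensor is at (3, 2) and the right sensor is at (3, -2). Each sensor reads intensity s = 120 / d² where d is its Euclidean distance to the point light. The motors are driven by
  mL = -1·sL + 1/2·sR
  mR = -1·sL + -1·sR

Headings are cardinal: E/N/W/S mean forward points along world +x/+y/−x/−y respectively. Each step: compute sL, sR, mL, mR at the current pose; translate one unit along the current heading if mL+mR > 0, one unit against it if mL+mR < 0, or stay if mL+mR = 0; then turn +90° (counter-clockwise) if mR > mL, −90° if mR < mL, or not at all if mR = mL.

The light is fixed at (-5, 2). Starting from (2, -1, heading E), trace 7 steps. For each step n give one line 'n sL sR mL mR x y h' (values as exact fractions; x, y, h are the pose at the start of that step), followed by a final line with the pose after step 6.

n=0: pose=(2,-1,E); sL=120/101, sR=24/25; mL=-1788/2525, mR=-5424/2525; mL+mR=-7212/2525 → advance -1; mR−mL=-36/25 → turn -1·90°
n=1: pose=(1,-1,S); sL=6/5, sR=30/13; mL=-3/65, mR=-228/65; mL+mR=-231/65 → advance -1; mR−mL=-45/13 → turn -1·90°
n=2: pose=(1,0,W); sL=24/5, sR=40/3; mL=28/15, mR=-272/15; mL+mR=-244/15 → advance -1; mR−mL=-20 → turn -1·90°
n=3: pose=(2,0,N); sL=60/13, sR=60/41; mL=-2070/533, mR=-3240/533; mL+mR=-5310/533 → advance -1; mR−mL=-90/41 → turn -1·90°
n=4: pose=(2,-1,E); sL=120/101, sR=24/25; mL=-1788/2525, mR=-5424/2525; mL+mR=-7212/2525 → advance -1; mR−mL=-36/25 → turn -1·90°
n=5: pose=(1,-1,S); sL=6/5, sR=30/13; mL=-3/65, mR=-228/65; mL+mR=-231/65 → advance -1; mR−mL=-45/13 → turn -1·90°
n=6: pose=(1,0,W); sL=24/5, sR=40/3; mL=28/15, mR=-272/15; mL+mR=-244/15 → advance -1; mR−mL=-20 → turn -1·90°

0 120/101 24/25 -1788/2525 -5424/2525 2 -1 E
1 6/5 30/13 -3/65 -228/65 1 -1 S
2 24/5 40/3 28/15 -272/15 1 0 W
3 60/13 60/41 -2070/533 -3240/533 2 0 N
4 120/101 24/25 -1788/2525 -5424/2525 2 -1 E
5 6/5 30/13 -3/65 -228/65 1 -1 S
6 24/5 40/3 28/15 -272/15 1 0 W
final 2 0 N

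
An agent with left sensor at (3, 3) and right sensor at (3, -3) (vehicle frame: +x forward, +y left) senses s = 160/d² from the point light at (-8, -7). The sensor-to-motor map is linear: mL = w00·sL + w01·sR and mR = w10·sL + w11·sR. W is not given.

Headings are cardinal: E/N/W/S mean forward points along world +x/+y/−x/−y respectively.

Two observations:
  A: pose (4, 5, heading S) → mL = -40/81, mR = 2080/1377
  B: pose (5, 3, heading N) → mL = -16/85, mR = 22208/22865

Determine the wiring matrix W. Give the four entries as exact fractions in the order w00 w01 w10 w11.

obs A: pose=(4,5,S) → sL=80/153, sR=80/81, mL=-40/81, mR=2080/1377
obs B: pose=(5,3,N) → sL=160/269, sR=32/85, mL=-16/85, mR=22208/22865
sensor matrix S = [[80/153, 80/81], [160/269, 32/85]]; det S = -2459648/6297021
solve [mL_A; mL_B] = S·[w00; w01] and [mR_A; mR_B] = S·[w10; w11]:
  w00 = 0, w01 = -1/2, w10 = 1, w11 = 1

0 -1/2 1 1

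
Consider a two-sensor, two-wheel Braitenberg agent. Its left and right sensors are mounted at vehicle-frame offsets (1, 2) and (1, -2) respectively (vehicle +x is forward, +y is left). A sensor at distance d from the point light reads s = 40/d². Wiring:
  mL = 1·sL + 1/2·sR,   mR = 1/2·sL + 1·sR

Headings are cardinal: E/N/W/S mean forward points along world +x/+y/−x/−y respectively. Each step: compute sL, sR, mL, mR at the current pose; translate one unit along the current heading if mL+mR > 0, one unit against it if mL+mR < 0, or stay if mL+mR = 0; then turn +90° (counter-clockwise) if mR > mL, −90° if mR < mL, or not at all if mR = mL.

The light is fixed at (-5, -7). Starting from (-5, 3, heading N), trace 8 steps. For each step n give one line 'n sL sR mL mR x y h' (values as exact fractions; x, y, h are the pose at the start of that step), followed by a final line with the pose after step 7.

n=0: pose=(-5,3,N); sL=8/25, sR=8/25; mL=12/25, mR=12/25; mL+mR=24/25 → advance +1; mR−mL=0 → turn +0·90°
n=1: pose=(-5,4,N); sL=10/37, sR=10/37; mL=15/37, mR=15/37; mL+mR=30/37 → advance +1; mR−mL=0 → turn +0·90°
n=2: pose=(-5,5,N); sL=40/173, sR=40/173; mL=60/173, mR=60/173; mL+mR=120/173 → advance +1; mR−mL=0 → turn +0·90°
n=3: pose=(-5,6,N); sL=1/5, sR=1/5; mL=3/10, mR=3/10; mL+mR=3/5 → advance +1; mR−mL=0 → turn +0·90°
n=4: pose=(-5,7,N); sL=40/229, sR=40/229; mL=60/229, mR=60/229; mL+mR=120/229 → advance +1; mR−mL=0 → turn +0·90°
n=5: pose=(-5,8,N); sL=2/13, sR=2/13; mL=3/13, mR=3/13; mL+mR=6/13 → advance +1; mR−mL=0 → turn +0·90°
n=6: pose=(-5,9,N); sL=40/293, sR=40/293; mL=60/293, mR=60/293; mL+mR=120/293 → advance +1; mR−mL=0 → turn +0·90°
n=7: pose=(-5,10,N); sL=5/41, sR=5/41; mL=15/82, mR=15/82; mL+mR=15/41 → advance +1; mR−mL=0 → turn +0·90°

0 8/25 8/25 12/25 12/25 -5 3 N
1 10/37 10/37 15/37 15/37 -5 4 N
2 40/173 40/173 60/173 60/173 -5 5 N
3 1/5 1/5 3/10 3/10 -5 6 N
4 40/229 40/229 60/229 60/229 -5 7 N
5 2/13 2/13 3/13 3/13 -5 8 N
6 40/293 40/293 60/293 60/293 -5 9 N
7 5/41 5/41 15/82 15/82 -5 10 N
final -5 11 N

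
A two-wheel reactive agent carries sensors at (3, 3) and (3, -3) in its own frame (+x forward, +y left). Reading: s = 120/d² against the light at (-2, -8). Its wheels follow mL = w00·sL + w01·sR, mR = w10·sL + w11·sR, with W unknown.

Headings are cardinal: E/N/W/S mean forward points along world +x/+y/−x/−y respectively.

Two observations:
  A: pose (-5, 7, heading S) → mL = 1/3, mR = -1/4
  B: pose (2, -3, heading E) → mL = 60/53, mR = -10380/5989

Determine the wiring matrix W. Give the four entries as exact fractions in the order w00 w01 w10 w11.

0 1/2 1/2 -1

obs A: pose=(-5,7,S) → sL=5/6, sR=2/3, mL=1/3, mR=-1/4
obs B: pose=(2,-3,E) → sL=120/113, sR=120/53, mL=60/53, mR=-10380/5989
sensor matrix S = [[5/6, 2/3], [120/113, 120/53]]; det S = 7060/5989
solve [mL_A; mL_B] = S·[w00; w01] and [mR_A; mR_B] = S·[w10; w11]:
  w00 = 0, w01 = 1/2, w10 = 1/2, w11 = -1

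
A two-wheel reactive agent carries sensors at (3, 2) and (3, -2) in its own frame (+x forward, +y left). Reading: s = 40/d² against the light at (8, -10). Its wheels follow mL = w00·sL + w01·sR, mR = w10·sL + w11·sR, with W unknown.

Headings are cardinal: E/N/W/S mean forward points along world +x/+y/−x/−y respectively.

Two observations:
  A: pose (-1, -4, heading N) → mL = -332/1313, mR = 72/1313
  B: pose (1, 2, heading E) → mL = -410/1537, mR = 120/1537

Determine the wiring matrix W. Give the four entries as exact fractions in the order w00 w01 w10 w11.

obs A: pose=(-1,-4,N) → sL=20/101, sR=4/13, mL=-332/1313, mR=72/1313
obs B: pose=(1,2,E) → sL=10/53, sR=10/29, mL=-410/1537, mR=120/1537
sensor matrix S = [[20/101, 4/13], [10/53, 10/29]]; det S = 20640/2018081
solve [mL_A; mL_B] = S·[w00; w01] and [mR_A; mR_B] = S·[w10; w11]:
  w00 = -1/2, w01 = -1/2, w10 = -1/2, w11 = 1/2

-1/2 -1/2 -1/2 1/2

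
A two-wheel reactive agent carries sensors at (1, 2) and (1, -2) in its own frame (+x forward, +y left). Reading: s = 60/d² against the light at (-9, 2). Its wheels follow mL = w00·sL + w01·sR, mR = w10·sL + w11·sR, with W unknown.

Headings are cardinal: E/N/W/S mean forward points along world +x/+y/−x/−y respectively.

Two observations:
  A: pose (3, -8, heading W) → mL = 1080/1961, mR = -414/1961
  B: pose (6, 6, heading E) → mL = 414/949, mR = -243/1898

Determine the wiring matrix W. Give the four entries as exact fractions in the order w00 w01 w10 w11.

obs A: pose=(3,-8,W) → sL=12/53, sR=12/37, mL=1080/1961, mR=-414/1961
obs B: pose=(6,6,E) → sL=15/73, sR=3/13, mL=414/949, mR=-243/1898
sensor matrix S = [[12/53, 12/37], [15/73, 3/13]]; det S = -26784/1860989
solve [mL_A; mL_B] = S·[w00; w01] and [mR_A; mR_B] = S·[w10; w11]:
  w00 = 1, w01 = 1, w10 = 1/2, w11 = -1

1 1 1/2 -1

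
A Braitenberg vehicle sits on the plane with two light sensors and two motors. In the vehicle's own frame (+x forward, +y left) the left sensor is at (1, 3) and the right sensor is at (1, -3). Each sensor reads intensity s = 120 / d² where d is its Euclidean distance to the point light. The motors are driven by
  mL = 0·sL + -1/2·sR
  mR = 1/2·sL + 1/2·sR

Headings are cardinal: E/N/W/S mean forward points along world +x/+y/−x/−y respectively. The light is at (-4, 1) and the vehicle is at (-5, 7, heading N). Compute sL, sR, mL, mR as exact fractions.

left sensor world pos  = (-8, 8); dL² = 65
right sensor world pos = (-2, 8); dR² = 53
sL = 120/65 = 24/13
sR = 120/53 = 120/53
mL = 0·sL + -1/2·sR = -60/53
mR = 1/2·sL + 1/2·sR = 1416/689

24/13 120/53 -60/53 1416/689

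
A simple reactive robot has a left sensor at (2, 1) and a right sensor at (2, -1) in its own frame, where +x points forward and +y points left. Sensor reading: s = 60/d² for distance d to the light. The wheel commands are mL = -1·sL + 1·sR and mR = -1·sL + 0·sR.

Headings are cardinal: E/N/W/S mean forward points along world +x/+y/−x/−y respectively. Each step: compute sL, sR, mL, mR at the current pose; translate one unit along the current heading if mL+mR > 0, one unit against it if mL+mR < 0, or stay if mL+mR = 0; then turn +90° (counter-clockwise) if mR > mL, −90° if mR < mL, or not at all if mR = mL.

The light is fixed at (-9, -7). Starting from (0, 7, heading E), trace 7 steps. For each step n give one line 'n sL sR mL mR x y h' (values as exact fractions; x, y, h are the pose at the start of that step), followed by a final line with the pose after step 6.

n=0: pose=(0,7,E); sL=30/173, sR=6/29; mL=168/5017, mR=-30/173; mL+mR=-702/5017 → advance -1; mR−mL=-6/29 → turn -1·90°
n=1: pose=(-1,7,S); sL=4/15, sR=60/193; mL=128/2895, mR=-4/15; mL+mR=-644/2895 → advance -1; mR−mL=-60/193 → turn -1·90°
n=2: pose=(-1,8,W); sL=15/58, sR=15/73; mL=-225/4234, mR=-15/58; mL+mR=-660/2117 → advance -1; mR−mL=-15/73 → turn -1·90°
n=3: pose=(0,8,N); sL=60/353, sR=60/389; mL=-2160/137317, mR=-60/353; mL+mR=-25500/137317 → advance -1; mR−mL=-60/389 → turn -1·90°
n=4: pose=(0,7,E); sL=30/173, sR=6/29; mL=168/5017, mR=-30/173; mL+mR=-702/5017 → advance -1; mR−mL=-6/29 → turn -1·90°
n=5: pose=(-1,7,S); sL=4/15, sR=60/193; mL=128/2895, mR=-4/15; mL+mR=-644/2895 → advance -1; mR−mL=-60/193 → turn -1·90°
n=6: pose=(-1,8,W); sL=15/58, sR=15/73; mL=-225/4234, mR=-15/58; mL+mR=-660/2117 → advance -1; mR−mL=-15/73 → turn -1·90°

0 30/173 6/29 168/5017 -30/173 0 7 E
1 4/15 60/193 128/2895 -4/15 -1 7 S
2 15/58 15/73 -225/4234 -15/58 -1 8 W
3 60/353 60/389 -2160/137317 -60/353 0 8 N
4 30/173 6/29 168/5017 -30/173 0 7 E
5 4/15 60/193 128/2895 -4/15 -1 7 S
6 15/58 15/73 -225/4234 -15/58 -1 8 W
final 0 8 N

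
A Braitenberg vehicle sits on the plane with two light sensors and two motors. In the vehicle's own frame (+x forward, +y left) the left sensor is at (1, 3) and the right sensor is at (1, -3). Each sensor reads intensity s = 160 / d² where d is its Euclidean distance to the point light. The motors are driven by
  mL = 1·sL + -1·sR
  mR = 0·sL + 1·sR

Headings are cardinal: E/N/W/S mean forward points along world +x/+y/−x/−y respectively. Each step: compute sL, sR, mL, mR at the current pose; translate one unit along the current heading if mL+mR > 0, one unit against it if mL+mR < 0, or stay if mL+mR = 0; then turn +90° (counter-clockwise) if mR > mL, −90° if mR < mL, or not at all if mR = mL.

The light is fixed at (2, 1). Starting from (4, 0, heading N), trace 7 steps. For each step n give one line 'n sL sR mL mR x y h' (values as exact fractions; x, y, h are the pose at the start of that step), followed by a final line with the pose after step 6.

0 160 32/5 768/5 32/5 4 0 N
1 80/9 80/9 0 80/9 4 1 E
2 160 160/37 5760/37 160/37 5 1 N
3 5 8 -3 8 5 2 E
4 32 160/53 1536/53 160/53 6 2 N
5 16/5 80/13 -192/65 80/13 6 3 E
6 160/13 160/73 9600/949 160/73 7 3 N
final 7 4 E

n=0: pose=(4,0,N); sL=160, sR=32/5; mL=768/5, mR=32/5; mL+mR=160 → advance +1; mR−mL=-736/5 → turn -1·90°
n=1: pose=(4,1,E); sL=80/9, sR=80/9; mL=0, mR=80/9; mL+mR=80/9 → advance +1; mR−mL=80/9 → turn +1·90°
n=2: pose=(5,1,N); sL=160, sR=160/37; mL=5760/37, mR=160/37; mL+mR=160 → advance +1; mR−mL=-5600/37 → turn -1·90°
n=3: pose=(5,2,E); sL=5, sR=8; mL=-3, mR=8; mL+mR=5 → advance +1; mR−mL=11 → turn +1·90°
n=4: pose=(6,2,N); sL=32, sR=160/53; mL=1536/53, mR=160/53; mL+mR=32 → advance +1; mR−mL=-1376/53 → turn -1·90°
n=5: pose=(6,3,E); sL=16/5, sR=80/13; mL=-192/65, mR=80/13; mL+mR=16/5 → advance +1; mR−mL=592/65 → turn +1·90°
n=6: pose=(7,3,N); sL=160/13, sR=160/73; mL=9600/949, mR=160/73; mL+mR=160/13 → advance +1; mR−mL=-7520/949 → turn -1·90°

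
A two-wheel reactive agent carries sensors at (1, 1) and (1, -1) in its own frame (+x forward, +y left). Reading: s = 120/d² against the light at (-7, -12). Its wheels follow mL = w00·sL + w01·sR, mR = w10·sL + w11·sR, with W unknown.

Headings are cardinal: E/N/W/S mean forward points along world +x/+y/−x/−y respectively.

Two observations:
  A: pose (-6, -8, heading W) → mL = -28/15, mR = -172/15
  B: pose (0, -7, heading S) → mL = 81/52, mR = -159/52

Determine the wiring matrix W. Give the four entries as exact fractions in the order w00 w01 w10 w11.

-1/2 1 -1/2 -1

obs A: pose=(-6,-8,W) → sL=40/3, sR=24/5, mL=-28/15, mR=-172/15
obs B: pose=(0,-7,S) → sL=3/2, sR=30/13, mL=81/52, mR=-159/52
sensor matrix S = [[40/3, 24/5], [3/2, 30/13]]; det S = 1532/65
solve [mL_A; mL_B] = S·[w00; w01] and [mR_A; mR_B] = S·[w10; w11]:
  w00 = -1/2, w01 = 1, w10 = -1/2, w11 = -1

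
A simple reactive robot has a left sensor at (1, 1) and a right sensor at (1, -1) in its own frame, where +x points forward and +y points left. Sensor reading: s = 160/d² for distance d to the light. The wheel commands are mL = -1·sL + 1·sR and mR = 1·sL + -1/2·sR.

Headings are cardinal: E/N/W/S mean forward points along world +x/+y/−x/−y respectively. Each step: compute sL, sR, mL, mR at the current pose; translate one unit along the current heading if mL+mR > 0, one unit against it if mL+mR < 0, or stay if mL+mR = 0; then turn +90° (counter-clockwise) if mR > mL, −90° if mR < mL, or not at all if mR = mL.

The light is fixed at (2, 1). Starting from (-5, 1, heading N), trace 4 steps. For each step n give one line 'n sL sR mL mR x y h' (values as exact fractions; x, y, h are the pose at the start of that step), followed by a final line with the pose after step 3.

0 32/13 160/37 896/481 144/481 -5 1 N
1 4 40/9 4/9 16/9 -5 2 E
2 160/53 160/29 3840/1537 400/1537 -4 2 N
3 80/17 80/13 320/221 360/221 -4 3 E
final -3 3 N

n=0: pose=(-5,1,N); sL=32/13, sR=160/37; mL=896/481, mR=144/481; mL+mR=80/37 → advance +1; mR−mL=-752/481 → turn -1·90°
n=1: pose=(-5,2,E); sL=4, sR=40/9; mL=4/9, mR=16/9; mL+mR=20/9 → advance +1; mR−mL=4/3 → turn +1·90°
n=2: pose=(-4,2,N); sL=160/53, sR=160/29; mL=3840/1537, mR=400/1537; mL+mR=80/29 → advance +1; mR−mL=-3440/1537 → turn -1·90°
n=3: pose=(-4,3,E); sL=80/17, sR=80/13; mL=320/221, mR=360/221; mL+mR=40/13 → advance +1; mR−mL=40/221 → turn +1·90°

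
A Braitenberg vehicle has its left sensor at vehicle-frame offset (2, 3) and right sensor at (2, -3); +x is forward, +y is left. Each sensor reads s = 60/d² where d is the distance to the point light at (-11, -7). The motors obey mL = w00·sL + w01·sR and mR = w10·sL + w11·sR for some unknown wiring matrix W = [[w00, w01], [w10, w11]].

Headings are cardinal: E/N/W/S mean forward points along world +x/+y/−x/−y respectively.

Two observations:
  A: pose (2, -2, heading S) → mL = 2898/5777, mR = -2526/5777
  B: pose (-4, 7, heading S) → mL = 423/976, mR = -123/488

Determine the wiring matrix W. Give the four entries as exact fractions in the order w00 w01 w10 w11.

1 1/2 1/2 -1

obs A: pose=(2,-2,S) → sL=12/53, sR=60/109, mL=2898/5777, mR=-2526/5777
obs B: pose=(-4,7,S) → sL=15/61, sR=3/8, mL=423/976, mR=-123/488
sensor matrix S = [[12/53, 60/109], [15/61, 3/8]]; det S = -35559/704794
solve [mL_A; mL_B] = S·[w00; w01] and [mR_A; mR_B] = S·[w10; w11]:
  w00 = 1, w01 = 1/2, w10 = 1/2, w11 = -1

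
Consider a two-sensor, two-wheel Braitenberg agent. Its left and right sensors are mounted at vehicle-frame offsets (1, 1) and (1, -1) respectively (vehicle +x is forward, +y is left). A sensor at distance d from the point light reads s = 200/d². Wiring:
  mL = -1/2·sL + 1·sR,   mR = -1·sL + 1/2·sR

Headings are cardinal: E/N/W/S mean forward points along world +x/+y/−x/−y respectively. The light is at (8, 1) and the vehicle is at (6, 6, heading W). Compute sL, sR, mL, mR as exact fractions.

left sensor world pos  = (5, 5); dL² = 25
right sensor world pos = (5, 7); dR² = 45
sL = 200/25 = 8
sR = 200/45 = 40/9
mL = -1/2·sL + 1·sR = 4/9
mR = -1·sL + 1/2·sR = -52/9

8 40/9 4/9 -52/9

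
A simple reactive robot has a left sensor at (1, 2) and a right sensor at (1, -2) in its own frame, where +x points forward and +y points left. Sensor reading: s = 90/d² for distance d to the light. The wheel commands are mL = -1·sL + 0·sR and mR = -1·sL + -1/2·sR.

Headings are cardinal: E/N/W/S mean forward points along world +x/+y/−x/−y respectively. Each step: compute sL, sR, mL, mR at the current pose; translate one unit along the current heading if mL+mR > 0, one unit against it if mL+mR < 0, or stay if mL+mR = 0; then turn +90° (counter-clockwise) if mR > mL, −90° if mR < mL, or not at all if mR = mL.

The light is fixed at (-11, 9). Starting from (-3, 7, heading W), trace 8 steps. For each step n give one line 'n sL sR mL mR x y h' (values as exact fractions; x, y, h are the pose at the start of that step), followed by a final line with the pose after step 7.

0 18/13 90/49 -18/13 -1467/637 -3 7 W
1 9/5 45/61 -9/5 -1323/610 -2 7 N
2 90/101 18/25 -90/101 -3159/2525 -2 6 E
3 45/58 45/26 -45/58 -2475/1508 -3 6 S
4 18/13 90/49 -18/13 -1467/637 -3 7 W
5 9/5 45/61 -9/5 -1323/610 -2 7 N
6 90/101 18/25 -90/101 -3159/2525 -2 6 E
7 45/58 45/26 -45/58 -2475/1508 -3 6 S
final -3 7 W

n=0: pose=(-3,7,W); sL=18/13, sR=90/49; mL=-18/13, mR=-1467/637; mL+mR=-2349/637 → advance -1; mR−mL=-45/49 → turn -1·90°
n=1: pose=(-2,7,N); sL=9/5, sR=45/61; mL=-9/5, mR=-1323/610; mL+mR=-2421/610 → advance -1; mR−mL=-45/122 → turn -1·90°
n=2: pose=(-2,6,E); sL=90/101, sR=18/25; mL=-90/101, mR=-3159/2525; mL+mR=-5409/2525 → advance -1; mR−mL=-9/25 → turn -1·90°
n=3: pose=(-3,6,S); sL=45/58, sR=45/26; mL=-45/58, mR=-2475/1508; mL+mR=-3645/1508 → advance -1; mR−mL=-45/52 → turn -1·90°
n=4: pose=(-3,7,W); sL=18/13, sR=90/49; mL=-18/13, mR=-1467/637; mL+mR=-2349/637 → advance -1; mR−mL=-45/49 → turn -1·90°
n=5: pose=(-2,7,N); sL=9/5, sR=45/61; mL=-9/5, mR=-1323/610; mL+mR=-2421/610 → advance -1; mR−mL=-45/122 → turn -1·90°
n=6: pose=(-2,6,E); sL=90/101, sR=18/25; mL=-90/101, mR=-3159/2525; mL+mR=-5409/2525 → advance -1; mR−mL=-9/25 → turn -1·90°
n=7: pose=(-3,6,S); sL=45/58, sR=45/26; mL=-45/58, mR=-2475/1508; mL+mR=-3645/1508 → advance -1; mR−mL=-45/52 → turn -1·90°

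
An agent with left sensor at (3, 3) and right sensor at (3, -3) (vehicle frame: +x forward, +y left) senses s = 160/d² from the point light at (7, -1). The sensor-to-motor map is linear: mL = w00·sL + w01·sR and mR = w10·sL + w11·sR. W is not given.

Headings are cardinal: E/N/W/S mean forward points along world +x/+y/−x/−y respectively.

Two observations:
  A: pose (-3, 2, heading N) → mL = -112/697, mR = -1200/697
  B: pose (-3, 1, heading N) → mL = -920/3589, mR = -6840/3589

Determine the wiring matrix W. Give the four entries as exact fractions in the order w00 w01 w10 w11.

obs A: pose=(-3,2,N) → sL=32/41, sR=32/17, mL=-112/697, mR=-1200/697
obs B: pose=(-3,1,N) → sL=80/97, sR=80/37, mL=-920/3589, mR=-6840/3589
sensor matrix S = [[32/41, 32/17], [80/97, 80/37]]; det S = 337920/2501533
solve [mL_A; mL_B] = S·[w00; w01] and [mR_A; mR_B] = S·[w10; w11]:
  w00 = 1, w01 = -1/2, w10 = -1, w11 = -1/2

1 -1/2 -1 -1/2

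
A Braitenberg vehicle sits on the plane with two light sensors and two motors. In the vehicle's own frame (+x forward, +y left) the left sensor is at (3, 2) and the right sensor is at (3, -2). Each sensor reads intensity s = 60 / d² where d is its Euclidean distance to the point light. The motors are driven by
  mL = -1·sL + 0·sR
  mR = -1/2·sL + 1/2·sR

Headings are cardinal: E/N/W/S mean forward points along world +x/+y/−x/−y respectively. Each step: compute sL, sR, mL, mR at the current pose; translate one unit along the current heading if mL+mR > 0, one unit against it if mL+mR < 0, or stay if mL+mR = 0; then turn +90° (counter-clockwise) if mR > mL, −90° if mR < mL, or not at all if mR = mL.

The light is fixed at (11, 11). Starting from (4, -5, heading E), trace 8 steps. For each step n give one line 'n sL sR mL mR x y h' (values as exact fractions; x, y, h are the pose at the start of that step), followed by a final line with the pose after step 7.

n=0: pose=(4,-5,E); sL=15/53, sR=3/17; mL=-15/53, mR=-48/901; mL+mR=-303/901 → advance -1; mR−mL=207/901 → turn +1·90°
n=1: pose=(3,-5,N); sL=60/269, sR=12/41; mL=-60/269, mR=384/11029; mL+mR=-2076/11029 → advance -1; mR−mL=2844/11029 → turn +1·90°
n=2: pose=(3,-6,W); sL=30/241, sR=30/173; mL=-30/241, mR=1020/41693; mL+mR=-4170/41693 → advance -1; mR−mL=6210/41693 → turn +1·90°
n=3: pose=(4,-6,S); sL=12/85, sR=60/481; mL=-12/85, mR=-336/40885; mL+mR=-6108/40885 → advance -1; mR−mL=5436/40885 → turn +1·90°
n=4: pose=(4,-5,E); sL=15/53, sR=3/17; mL=-15/53, mR=-48/901; mL+mR=-303/901 → advance -1; mR−mL=207/901 → turn +1·90°
n=5: pose=(3,-5,N); sL=60/269, sR=12/41; mL=-60/269, mR=384/11029; mL+mR=-2076/11029 → advance -1; mR−mL=2844/11029 → turn +1·90°
n=6: pose=(3,-6,W); sL=30/241, sR=30/173; mL=-30/241, mR=1020/41693; mL+mR=-4170/41693 → advance -1; mR−mL=6210/41693 → turn +1·90°
n=7: pose=(4,-6,S); sL=12/85, sR=60/481; mL=-12/85, mR=-336/40885; mL+mR=-6108/40885 → advance -1; mR−mL=5436/40885 → turn +1·90°

0 15/53 3/17 -15/53 -48/901 4 -5 E
1 60/269 12/41 -60/269 384/11029 3 -5 N
2 30/241 30/173 -30/241 1020/41693 3 -6 W
3 12/85 60/481 -12/85 -336/40885 4 -6 S
4 15/53 3/17 -15/53 -48/901 4 -5 E
5 60/269 12/41 -60/269 384/11029 3 -5 N
6 30/241 30/173 -30/241 1020/41693 3 -6 W
7 12/85 60/481 -12/85 -336/40885 4 -6 S
final 4 -5 E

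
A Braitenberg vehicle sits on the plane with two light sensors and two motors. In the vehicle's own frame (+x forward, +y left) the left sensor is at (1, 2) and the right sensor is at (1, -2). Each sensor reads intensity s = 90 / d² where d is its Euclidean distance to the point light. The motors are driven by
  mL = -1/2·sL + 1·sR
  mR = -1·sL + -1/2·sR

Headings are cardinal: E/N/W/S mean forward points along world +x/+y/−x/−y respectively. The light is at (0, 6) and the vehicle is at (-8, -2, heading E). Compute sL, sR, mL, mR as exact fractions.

18/17 90/149 189/2533 -3447/2533

left sensor world pos  = (-7, 0); dL² = 85
right sensor world pos = (-7, -4); dR² = 149
sL = 90/85 = 18/17
sR = 90/149 = 90/149
mL = -1/2·sL + 1·sR = 189/2533
mR = -1·sL + -1/2·sR = -3447/2533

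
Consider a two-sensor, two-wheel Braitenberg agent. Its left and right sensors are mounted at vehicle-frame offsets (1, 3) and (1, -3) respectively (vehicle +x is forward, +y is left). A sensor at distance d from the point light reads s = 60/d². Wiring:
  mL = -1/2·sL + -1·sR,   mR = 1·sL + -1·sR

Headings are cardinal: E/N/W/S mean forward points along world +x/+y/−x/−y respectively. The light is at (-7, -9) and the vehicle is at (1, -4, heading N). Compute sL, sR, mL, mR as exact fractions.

left sensor world pos  = (-2, -3); dL² = 61
right sensor world pos = (4, -3); dR² = 157
sL = 60/61 = 60/61
sR = 60/157 = 60/157
mL = -1/2·sL + -1·sR = -8370/9577
mR = 1·sL + -1·sR = 5760/9577

60/61 60/157 -8370/9577 5760/9577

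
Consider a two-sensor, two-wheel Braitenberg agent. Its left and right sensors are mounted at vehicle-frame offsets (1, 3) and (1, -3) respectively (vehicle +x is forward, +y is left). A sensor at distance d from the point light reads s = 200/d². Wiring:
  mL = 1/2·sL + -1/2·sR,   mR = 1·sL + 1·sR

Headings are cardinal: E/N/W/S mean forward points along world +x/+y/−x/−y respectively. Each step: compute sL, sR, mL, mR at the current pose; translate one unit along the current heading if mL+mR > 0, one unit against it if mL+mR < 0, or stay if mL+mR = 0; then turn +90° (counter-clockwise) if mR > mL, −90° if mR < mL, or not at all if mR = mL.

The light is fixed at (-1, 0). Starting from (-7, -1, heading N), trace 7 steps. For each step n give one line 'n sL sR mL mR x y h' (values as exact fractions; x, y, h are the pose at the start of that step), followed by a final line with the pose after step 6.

n=0: pose=(-7,-1,N); sL=200/81, sR=200/9; mL=-800/81, mR=2000/81; mL+mR=400/27 → advance +1; mR−mL=2800/81 → turn +1·90°
n=1: pose=(-7,0,W); sL=100/29, sR=100/29; mL=0, mR=200/29; mL+mR=200/29 → advance +1; mR−mL=200/29 → turn +1·90°
n=2: pose=(-8,0,S); sL=200/17, sR=200/101; mL=8400/1717, mR=23600/1717; mL+mR=32000/1717 → advance +1; mR−mL=15200/1717 → turn +1·90°
n=3: pose=(-8,-1,E); sL=5, sR=50/13; mL=15/26, mR=115/13; mL+mR=245/26 → advance +1; mR−mL=215/26 → turn +1·90°
n=4: pose=(-7,-1,N); sL=200/81, sR=200/9; mL=-800/81, mR=2000/81; mL+mR=400/27 → advance +1; mR−mL=2800/81 → turn +1·90°
n=5: pose=(-7,0,W); sL=100/29, sR=100/29; mL=0, mR=200/29; mL+mR=200/29 → advance +1; mR−mL=200/29 → turn +1·90°
n=6: pose=(-8,0,S); sL=200/17, sR=200/101; mL=8400/1717, mR=23600/1717; mL+mR=32000/1717 → advance +1; mR−mL=15200/1717 → turn +1·90°

0 200/81 200/9 -800/81 2000/81 -7 -1 N
1 100/29 100/29 0 200/29 -7 0 W
2 200/17 200/101 8400/1717 23600/1717 -8 0 S
3 5 50/13 15/26 115/13 -8 -1 E
4 200/81 200/9 -800/81 2000/81 -7 -1 N
5 100/29 100/29 0 200/29 -7 0 W
6 200/17 200/101 8400/1717 23600/1717 -8 0 S
final -8 -1 E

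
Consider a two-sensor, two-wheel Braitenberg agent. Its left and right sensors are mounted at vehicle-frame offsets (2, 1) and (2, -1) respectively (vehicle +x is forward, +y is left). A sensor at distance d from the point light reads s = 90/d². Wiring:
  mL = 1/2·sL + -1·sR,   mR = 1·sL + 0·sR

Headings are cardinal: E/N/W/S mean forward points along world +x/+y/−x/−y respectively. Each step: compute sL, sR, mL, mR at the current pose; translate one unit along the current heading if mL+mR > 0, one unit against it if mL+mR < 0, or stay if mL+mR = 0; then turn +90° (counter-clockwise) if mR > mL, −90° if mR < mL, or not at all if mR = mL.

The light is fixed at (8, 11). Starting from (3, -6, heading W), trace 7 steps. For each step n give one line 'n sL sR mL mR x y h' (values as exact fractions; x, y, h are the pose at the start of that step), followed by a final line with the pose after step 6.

0 90/373 18/61 -3969/22753 90/373 3 -6 W
1 45/193 9/41 -1629/15826 45/193 2 -6 S
2 18/61 90/377 -2097/22997 18/61 2 -7 E
3 45/146 45/136 -1755/9928 45/146 3 -7 N
4 90/373 18/61 -3969/22753 90/373 3 -6 W
5 45/193 9/41 -1629/15826 45/193 2 -6 S
6 18/61 90/377 -2097/22997 18/61 2 -7 E
final 3 -7 N

n=0: pose=(3,-6,W); sL=90/373, sR=18/61; mL=-3969/22753, mR=90/373; mL+mR=1521/22753 → advance +1; mR−mL=9459/22753 → turn +1·90°
n=1: pose=(2,-6,S); sL=45/193, sR=9/41; mL=-1629/15826, mR=45/193; mL+mR=2061/15826 → advance +1; mR−mL=5319/15826 → turn +1·90°
n=2: pose=(2,-7,E); sL=18/61, sR=90/377; mL=-2097/22997, mR=18/61; mL+mR=4689/22997 → advance +1; mR−mL=8883/22997 → turn +1·90°
n=3: pose=(3,-7,N); sL=45/146, sR=45/136; mL=-1755/9928, mR=45/146; mL+mR=1305/9928 → advance +1; mR−mL=4815/9928 → turn +1·90°
n=4: pose=(3,-6,W); sL=90/373, sR=18/61; mL=-3969/22753, mR=90/373; mL+mR=1521/22753 → advance +1; mR−mL=9459/22753 → turn +1·90°
n=5: pose=(2,-6,S); sL=45/193, sR=9/41; mL=-1629/15826, mR=45/193; mL+mR=2061/15826 → advance +1; mR−mL=5319/15826 → turn +1·90°
n=6: pose=(2,-7,E); sL=18/61, sR=90/377; mL=-2097/22997, mR=18/61; mL+mR=4689/22997 → advance +1; mR−mL=8883/22997 → turn +1·90°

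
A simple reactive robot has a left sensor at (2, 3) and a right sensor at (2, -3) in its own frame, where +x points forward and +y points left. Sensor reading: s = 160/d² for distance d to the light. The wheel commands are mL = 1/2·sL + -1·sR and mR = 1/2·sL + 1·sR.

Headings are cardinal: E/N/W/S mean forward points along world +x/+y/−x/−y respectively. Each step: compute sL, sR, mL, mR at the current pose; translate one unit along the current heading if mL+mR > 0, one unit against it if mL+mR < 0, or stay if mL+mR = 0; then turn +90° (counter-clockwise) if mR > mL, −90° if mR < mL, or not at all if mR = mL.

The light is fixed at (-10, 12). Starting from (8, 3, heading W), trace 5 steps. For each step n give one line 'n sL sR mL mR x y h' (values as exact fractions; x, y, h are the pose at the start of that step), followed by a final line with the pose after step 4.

0 2/5 40/73 -127/365 273/365 8 3 W
1 160/521 160/317 -58000/165157 108720/165157 7 3 S
2 16/41 16/53 -232/2173 1080/2173 7 2 E
3 160/289 32/101 -1168/29189 17328/29189 8 2 N
4 2/5 40/73 -127/365 273/365 8 3 W
final 7 3 S

n=0: pose=(8,3,W); sL=2/5, sR=40/73; mL=-127/365, mR=273/365; mL+mR=2/5 → advance +1; mR−mL=80/73 → turn +1·90°
n=1: pose=(7,3,S); sL=160/521, sR=160/317; mL=-58000/165157, mR=108720/165157; mL+mR=160/521 → advance +1; mR−mL=320/317 → turn +1·90°
n=2: pose=(7,2,E); sL=16/41, sR=16/53; mL=-232/2173, mR=1080/2173; mL+mR=16/41 → advance +1; mR−mL=32/53 → turn +1·90°
n=3: pose=(8,2,N); sL=160/289, sR=32/101; mL=-1168/29189, mR=17328/29189; mL+mR=160/289 → advance +1; mR−mL=64/101 → turn +1·90°
n=4: pose=(8,3,W); sL=2/5, sR=40/73; mL=-127/365, mR=273/365; mL+mR=2/5 → advance +1; mR−mL=80/73 → turn +1·90°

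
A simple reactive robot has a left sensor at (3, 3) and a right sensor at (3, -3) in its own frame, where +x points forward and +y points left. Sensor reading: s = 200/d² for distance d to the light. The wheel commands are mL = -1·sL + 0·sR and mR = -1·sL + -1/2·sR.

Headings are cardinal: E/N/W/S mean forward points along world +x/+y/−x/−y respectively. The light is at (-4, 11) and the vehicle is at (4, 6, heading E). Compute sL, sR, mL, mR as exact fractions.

left sensor world pos  = (7, 9); dL² = 125
right sensor world pos = (7, 3); dR² = 185
sL = 200/125 = 8/5
sR = 200/185 = 40/37
mL = -1·sL + 0·sR = -8/5
mR = -1·sL + -1/2·sR = -396/185

8/5 40/37 -8/5 -396/185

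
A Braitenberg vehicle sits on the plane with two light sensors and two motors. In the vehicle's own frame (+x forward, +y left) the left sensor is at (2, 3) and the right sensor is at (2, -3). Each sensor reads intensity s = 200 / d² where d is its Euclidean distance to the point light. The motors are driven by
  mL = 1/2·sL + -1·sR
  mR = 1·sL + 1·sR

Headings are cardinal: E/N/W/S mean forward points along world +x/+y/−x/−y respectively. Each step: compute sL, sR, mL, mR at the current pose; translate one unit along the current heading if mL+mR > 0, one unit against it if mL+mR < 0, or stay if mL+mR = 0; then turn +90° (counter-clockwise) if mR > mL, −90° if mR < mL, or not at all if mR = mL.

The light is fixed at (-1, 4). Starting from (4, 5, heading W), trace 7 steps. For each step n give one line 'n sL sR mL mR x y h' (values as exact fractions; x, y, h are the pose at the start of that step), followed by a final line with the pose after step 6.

n=0: pose=(4,5,W); sL=200/13, sR=8; mL=-4/13, mR=304/13; mL+mR=300/13 → advance +1; mR−mL=308/13 → turn +1·90°
n=1: pose=(3,5,S); sL=4, sR=100; mL=-98, mR=104; mL+mR=6 → advance +1; mR−mL=202 → turn +1·90°
n=2: pose=(3,4,E); sL=40/9, sR=40/9; mL=-20/9, mR=80/9; mL+mR=20/3 → advance +1; mR−mL=100/9 → turn +1·90°
n=3: pose=(4,4,N); sL=25, sR=50/17; mL=325/34, mR=475/17; mL+mR=75/2 → advance +1; mR−mL=625/34 → turn +1·90°
n=4: pose=(4,5,W); sL=200/13, sR=8; mL=-4/13, mR=304/13; mL+mR=300/13 → advance +1; mR−mL=308/13 → turn +1·90°
n=5: pose=(3,5,S); sL=4, sR=100; mL=-98, mR=104; mL+mR=6 → advance +1; mR−mL=202 → turn +1·90°
n=6: pose=(3,4,E); sL=40/9, sR=40/9; mL=-20/9, mR=80/9; mL+mR=20/3 → advance +1; mR−mL=100/9 → turn +1·90°

0 200/13 8 -4/13 304/13 4 5 W
1 4 100 -98 104 3 5 S
2 40/9 40/9 -20/9 80/9 3 4 E
3 25 50/17 325/34 475/17 4 4 N
4 200/13 8 -4/13 304/13 4 5 W
5 4 100 -98 104 3 5 S
6 40/9 40/9 -20/9 80/9 3 4 E
final 4 4 N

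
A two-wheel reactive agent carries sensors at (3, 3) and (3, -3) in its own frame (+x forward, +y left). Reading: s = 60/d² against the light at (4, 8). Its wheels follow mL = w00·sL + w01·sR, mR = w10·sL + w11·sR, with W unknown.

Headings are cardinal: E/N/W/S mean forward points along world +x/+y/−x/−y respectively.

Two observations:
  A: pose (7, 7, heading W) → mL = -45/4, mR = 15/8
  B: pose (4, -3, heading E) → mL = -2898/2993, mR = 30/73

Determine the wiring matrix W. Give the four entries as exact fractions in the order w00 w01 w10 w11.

obs A: pose=(7,7,W) → sL=15/4, sR=15, mL=-45/4, mR=15/8
obs B: pose=(4,-3,E) → sL=60/73, sR=12/41, mL=-2898/2993, mR=30/73
sensor matrix S = [[15/4, 15], [60/73, 12/41]]; det S = -33615/2993
solve [mL_A; mL_B] = S·[w00; w01] and [mR_A; mR_B] = S·[w10; w11]:
  w00 = -1, w01 = -1/2, w10 = 1/2, w11 = 0

-1 -1/2 1/2 0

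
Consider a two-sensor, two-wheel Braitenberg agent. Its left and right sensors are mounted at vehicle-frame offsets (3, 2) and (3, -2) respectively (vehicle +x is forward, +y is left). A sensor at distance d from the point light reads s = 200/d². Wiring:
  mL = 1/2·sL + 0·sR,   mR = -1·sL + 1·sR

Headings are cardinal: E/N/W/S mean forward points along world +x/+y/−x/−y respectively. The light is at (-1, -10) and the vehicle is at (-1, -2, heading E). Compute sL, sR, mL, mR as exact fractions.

200/109 40/9 100/109 2560/981

left sensor world pos  = (2, 0); dL² = 109
right sensor world pos = (2, -4); dR² = 45
sL = 200/109 = 200/109
sR = 200/45 = 40/9
mL = 1/2·sL + 0·sR = 100/109
mR = -1·sL + 1·sR = 2560/981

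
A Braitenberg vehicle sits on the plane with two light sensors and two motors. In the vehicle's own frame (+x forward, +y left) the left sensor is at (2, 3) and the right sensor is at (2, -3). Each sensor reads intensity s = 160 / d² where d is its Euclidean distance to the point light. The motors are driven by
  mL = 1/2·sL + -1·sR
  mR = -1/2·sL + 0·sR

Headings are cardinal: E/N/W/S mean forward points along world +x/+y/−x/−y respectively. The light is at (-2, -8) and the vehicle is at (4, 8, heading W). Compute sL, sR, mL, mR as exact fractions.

left sensor world pos  = (2, 5); dL² = 185
right sensor world pos = (2, 11); dR² = 377
sL = 160/185 = 32/37
sR = 160/377 = 160/377
mL = 1/2·sL + -1·sR = 112/13949
mR = -1/2·sL + 0·sR = -16/37

32/37 160/377 112/13949 -16/37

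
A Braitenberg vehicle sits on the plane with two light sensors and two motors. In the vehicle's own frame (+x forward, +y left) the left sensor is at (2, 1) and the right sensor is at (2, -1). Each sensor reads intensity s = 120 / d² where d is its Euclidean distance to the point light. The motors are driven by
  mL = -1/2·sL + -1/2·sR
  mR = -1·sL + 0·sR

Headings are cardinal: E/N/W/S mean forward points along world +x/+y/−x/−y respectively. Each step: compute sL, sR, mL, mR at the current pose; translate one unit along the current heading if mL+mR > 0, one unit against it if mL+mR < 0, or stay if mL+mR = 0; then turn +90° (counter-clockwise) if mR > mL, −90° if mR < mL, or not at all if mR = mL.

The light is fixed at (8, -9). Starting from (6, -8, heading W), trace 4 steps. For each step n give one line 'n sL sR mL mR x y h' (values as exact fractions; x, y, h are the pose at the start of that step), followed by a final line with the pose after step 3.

n=0: pose=(6,-8,W); sL=15/2, sR=6; mL=-27/4, mR=-15/2; mL+mR=-57/4 → advance -1; mR−mL=-3/4 → turn -1·90°
n=1: pose=(7,-8,N); sL=120/13, sR=40/3; mL=-440/39, mR=-120/13; mL+mR=-800/39 → advance -1; mR−mL=80/39 → turn +1·90°
n=2: pose=(7,-9,W); sL=12, sR=12; mL=-12, mR=-12; mL+mR=-24 → advance -1; mR−mL=0 → turn +0·90°
n=3: pose=(8,-9,W); sL=24, sR=24; mL=-24, mR=-24; mL+mR=-48 → advance -1; mR−mL=0 → turn +0·90°

0 15/2 6 -27/4 -15/2 6 -8 W
1 120/13 40/3 -440/39 -120/13 7 -8 N
2 12 12 -12 -12 7 -9 W
3 24 24 -24 -24 8 -9 W
final 9 -9 W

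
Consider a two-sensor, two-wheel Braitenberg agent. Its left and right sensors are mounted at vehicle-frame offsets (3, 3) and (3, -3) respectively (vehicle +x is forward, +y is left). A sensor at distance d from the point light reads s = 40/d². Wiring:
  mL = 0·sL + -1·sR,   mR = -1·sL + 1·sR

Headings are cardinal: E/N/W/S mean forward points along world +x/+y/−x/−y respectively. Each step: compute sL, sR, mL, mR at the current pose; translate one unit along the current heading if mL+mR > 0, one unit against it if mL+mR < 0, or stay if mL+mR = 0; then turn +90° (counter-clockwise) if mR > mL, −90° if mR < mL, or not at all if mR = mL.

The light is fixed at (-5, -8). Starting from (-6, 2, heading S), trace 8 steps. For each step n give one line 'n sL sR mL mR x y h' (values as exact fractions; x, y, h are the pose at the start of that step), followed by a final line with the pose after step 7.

n=0: pose=(-6,2,S); sL=40/53, sR=8/13; mL=-8/13, mR=-96/689; mL+mR=-40/53 → advance -1; mR−mL=328/689 → turn +1·90°
n=1: pose=(-6,3,E); sL=1/5, sR=10/17; mL=-10/17, mR=33/85; mL+mR=-1/5 → advance -1; mR−mL=83/85 → turn +1·90°
n=2: pose=(-7,3,N); sL=40/221, sR=40/197; mL=-40/197, mR=960/43537; mL+mR=-40/221 → advance -1; mR−mL=9800/43537 → turn +1·90°
n=3: pose=(-7,2,W); sL=20/37, sR=20/97; mL=-20/97, mR=-1200/3589; mL+mR=-20/37 → advance -1; mR−mL=-460/3589 → turn -1·90°
n=4: pose=(-6,2,N); sL=8/37, sR=40/173; mL=-40/173, mR=96/6401; mL+mR=-8/37 → advance -1; mR−mL=1576/6401 → turn +1·90°
n=5: pose=(-6,1,W); sL=10/13, sR=1/4; mL=-1/4, mR=-27/52; mL+mR=-10/13 → advance -1; mR−mL=-7/26 → turn -1·90°
n=6: pose=(-5,1,N); sL=40/153, sR=40/153; mL=-40/153, mR=0; mL+mR=-40/153 → advance -1; mR−mL=40/153 → turn +1·90°
n=7: pose=(-5,0,W); sL=20/17, sR=4/13; mL=-4/13, mR=-192/221; mL+mR=-20/17 → advance -1; mR−mL=-124/221 → turn -1·90°

0 40/53 8/13 -8/13 -96/689 -6 2 S
1 1/5 10/17 -10/17 33/85 -6 3 E
2 40/221 40/197 -40/197 960/43537 -7 3 N
3 20/37 20/97 -20/97 -1200/3589 -7 2 W
4 8/37 40/173 -40/173 96/6401 -6 2 N
5 10/13 1/4 -1/4 -27/52 -6 1 W
6 40/153 40/153 -40/153 0 -5 1 N
7 20/17 4/13 -4/13 -192/221 -5 0 W
final -4 0 N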